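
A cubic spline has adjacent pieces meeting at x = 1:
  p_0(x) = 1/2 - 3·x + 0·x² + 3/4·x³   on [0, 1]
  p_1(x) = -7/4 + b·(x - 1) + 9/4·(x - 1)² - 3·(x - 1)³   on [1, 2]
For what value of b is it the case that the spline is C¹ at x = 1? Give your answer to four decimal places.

-0.7500

p_0'(x) = -3 + 0·x + 9/4·x², so p_0'(1) = -3/4. On the right, p_1'(1) = b, so b = -3/4.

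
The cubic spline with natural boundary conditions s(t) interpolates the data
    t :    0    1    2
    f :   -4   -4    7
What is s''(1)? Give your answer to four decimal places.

Put m_i = s'' at the i-th knot. Here h = (1, 1) and Δ = (0, 11), so the interior equations h_(i-1)·m_(i-1) + 2(h_(i-1)+h_i)·m_i + h_i·m_(i+1) = 6(Δ_i − Δ_(i-1)) read
  1·m_0 + 4·m_1 + 1·m_2 = 6(Δ_1 - Δ_0) = 66
Natural end conditions: m_0 = m_2 = 0.
Solving the tridiagonal system: m_0 = 0, m_1 = 33/2, m_2 = 0.

16.5000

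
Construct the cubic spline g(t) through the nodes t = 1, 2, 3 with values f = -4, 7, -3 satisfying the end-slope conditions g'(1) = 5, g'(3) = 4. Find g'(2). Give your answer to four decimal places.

-1.5000

With m_i denoting the second derivative at x_i, h_i = 1, 1, and Δ_i = (y_(i+1) − y_i)/h_i = 11, -10:
  1·m_0 + 4·m_1 + 1·m_2 = 6(Δ_1 - Δ_0) = -126
Clamped end conditions give two more equations: 2h_0·m_0 + h_0·m_1 = 6(Δ_0 - g'(1)) = 36 and h_1·m_1 + 2h_1·m_2 = 6(g'(3) - Δ_1) = 84.
Solving: m_0 = 49, m_1 = -62, m_2 = 73.
On [2, 3], g'(t) = b_1 + 2c_1·(t - 2) + 3d_1·(t - 2)² with b_1 = Δ_1 - h_1(2m_1 + m_2)/6 = -3/2, c_1 = m_1/2 = -31, d_1 = (m_2 - m_1)/(6h_1) = 45/2. So g'(2) = -3/2.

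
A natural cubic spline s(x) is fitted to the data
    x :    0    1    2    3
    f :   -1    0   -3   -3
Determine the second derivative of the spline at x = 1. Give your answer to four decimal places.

Put M_i = s'' at the i-th knot. Here h = (1, 1, 1) and Δ = (1, -3, 0), so the interior equations h_(i-1)·M_(i-1) + 2(h_(i-1)+h_i)·M_i + h_i·M_(i+1) = 6(Δ_i − Δ_(i-1)) read
  1·M_0 + 4·M_1 + 1·M_2 = 6(Δ_1 - Δ_0) = -24
  1·M_1 + 4·M_2 + 1·M_3 = 6(Δ_2 - Δ_1) = 18
Natural end conditions: M_0 = M_3 = 0.
Solving the tridiagonal system: M_0 = 0, M_1 = -38/5, M_2 = 32/5, M_3 = 0.

-7.6000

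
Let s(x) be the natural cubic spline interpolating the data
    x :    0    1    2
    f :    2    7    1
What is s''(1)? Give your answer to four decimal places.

-16.5000

Put M_i = s'' at the i-th knot. Here h = (1, 1) and Δ = (5, -6), so the interior equations h_(i-1)·M_(i-1) + 2(h_(i-1)+h_i)·M_i + h_i·M_(i+1) = 6(Δ_i − Δ_(i-1)) read
  1·M_0 + 4·M_1 + 1·M_2 = 6(Δ_1 - Δ_0) = -66
Natural end conditions: M_0 = M_2 = 0.
Solving: M_0 = 0, M_1 = -33/2, M_2 = 0.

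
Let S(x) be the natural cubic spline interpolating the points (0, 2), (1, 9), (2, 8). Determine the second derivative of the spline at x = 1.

-12

Put m_i = S'' at the i-th knot. Here h = (1, 1) and Δ = (7, -1), so the interior equations h_(i-1)·m_(i-1) + 2(h_(i-1)+h_i)·m_i + h_i·m_(i+1) = 6(Δ_i − Δ_(i-1)) read
  1·m_0 + 4·m_1 + 1·m_2 = 6(Δ_1 - Δ_0) = -48
Natural end conditions: m_0 = m_2 = 0.
Forward elimination and back-substitution give m_0 = 0, m_1 = -12, m_2 = 0.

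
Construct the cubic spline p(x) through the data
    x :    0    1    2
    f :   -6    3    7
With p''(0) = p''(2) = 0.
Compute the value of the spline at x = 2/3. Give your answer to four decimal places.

Write σ_i for p''(x_i). With h_i = 1, 1 and divided differences Δ_i = 9, 4, the continuity of p' gives the tridiagonal system
  1·σ_0 + 4·σ_1 + 1·σ_2 = 6(Δ_1 - Δ_0) = -30
Natural end conditions: σ_0 = σ_2 = 0.
Solving: σ_0 = 0, σ_1 = -15/2, σ_2 = 0.
On [0, 1], p(x) = -6 + 41/4·x + 0·x² - 5/4·x³.
With x = 2/3: p(2/3) = 25/54.

0.4630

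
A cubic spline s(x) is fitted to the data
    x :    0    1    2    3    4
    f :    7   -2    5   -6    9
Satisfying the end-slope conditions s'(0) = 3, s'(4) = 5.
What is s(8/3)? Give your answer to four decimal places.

-3.7725

Let M_i = s''(x_i). Step sizes h_i = 1, 1, 1, 1; slopes of the chords Δ_i = (y_(i+1) - y_i)/h_i = -9, 7, -11, 15.
  1·M_0 + 4·M_1 + 1·M_2 = 6(Δ_1 - Δ_0) = 96
  1·M_1 + 4·M_2 + 1·M_3 = 6(Δ_2 - Δ_1) = -108
  1·M_2 + 4·M_3 + 1·M_4 = 6(Δ_3 - Δ_2) = 156
Clamped end conditions give two more equations: 2h_0·M_0 + h_0·M_1 = 6(Δ_0 - s'(0)) = -72 and h_3·M_3 + 2h_3·M_4 = 6(s'(4) - Δ_3) = -60.
Forward elimination and back-substitution give M_0 = -442/7, M_1 = 380/7, M_2 = -58, M_3 = 488/7, M_4 = -454/7.
On [2, 3], s(x) = 5 - 23/7·(x - 2) - 29·(x - 2)² + 149/7·(x - 2)³.
With (x - 2) = 2/3: s(8/3) = -713/189.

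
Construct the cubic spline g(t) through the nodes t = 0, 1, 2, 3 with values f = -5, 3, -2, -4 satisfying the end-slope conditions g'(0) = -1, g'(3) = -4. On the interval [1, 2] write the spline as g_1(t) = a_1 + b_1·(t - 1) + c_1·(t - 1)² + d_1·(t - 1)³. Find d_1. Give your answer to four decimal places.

8.6000

With M_i denoting the second derivative at x_i, h_i = 1, 1, 1, and Δ_i = (y_(i+1) − y_i)/h_i = 8, -5, -2:
  1·M_0 + 4·M_1 + 1·M_2 = 6(Δ_1 - Δ_0) = -78
  1·M_1 + 4·M_2 + 1·M_3 = 6(Δ_2 - Δ_1) = 18
Clamped end conditions give two more equations: 2h_0·M_0 + h_0·M_1 = 6(Δ_0 - g'(0)) = 54 and h_2·M_2 + 2h_2·M_3 = 6(g'(3) - Δ_2) = -12.
Forward elimination and back-substitution give M_0 = 222/5, M_1 = -174/5, M_2 = 84/5, M_3 = -72/5.
On [1, 2], with g_1(t) = a_1 + b_1·(t - 1) + c_1·(t - 1)² + d_1·(t - 1)³: c_1 = M_1/2 = -87/5, d_1 = (M_2 - M_1)/(6h_1) = 43/5, b_1 = Δ_1 - h_1(2M_1 + M_2)/6 = 19/5.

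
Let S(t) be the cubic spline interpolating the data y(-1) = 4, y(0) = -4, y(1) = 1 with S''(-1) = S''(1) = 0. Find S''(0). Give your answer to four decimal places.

19.5000

Let σ_i = S''(x_i). Step sizes h_i = 1, 1; slopes of the chords Δ_i = (y_(i+1) - y_i)/h_i = -8, 5.
  1·σ_0 + 4·σ_1 + 1·σ_2 = 6(Δ_1 - Δ_0) = 78
Natural end conditions: σ_0 = σ_2 = 0.
Forward elimination and back-substitution give σ_0 = 0, σ_1 = 39/2, σ_2 = 0.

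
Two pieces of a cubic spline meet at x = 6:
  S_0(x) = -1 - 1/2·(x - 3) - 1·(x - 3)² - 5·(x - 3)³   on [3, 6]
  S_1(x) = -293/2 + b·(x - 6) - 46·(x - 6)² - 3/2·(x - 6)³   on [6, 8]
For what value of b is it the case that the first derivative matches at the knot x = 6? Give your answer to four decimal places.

S_0'(x) = -1/2 - 2·(x - 3) - 15·(x - 3)², so S_0'(6) = -283/2. On the right, S_1'(6) = b, so b = -283/2.

-141.5000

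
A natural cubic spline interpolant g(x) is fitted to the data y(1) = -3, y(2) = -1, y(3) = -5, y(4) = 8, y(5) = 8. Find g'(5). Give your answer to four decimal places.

-4.8036

Write M_i for g''(x_i). With h_i = 1, 1, 1, 1 and divided differences Δ_i = 2, -4, 13, 0, the continuity of g' gives the tridiagonal system
  1·M_0 + 4·M_1 + 1·M_2 = 6(Δ_1 - Δ_0) = -36
  1·M_1 + 4·M_2 + 1·M_3 = 6(Δ_2 - Δ_1) = 102
  1·M_2 + 4·M_3 + 1·M_4 = 6(Δ_3 - Δ_2) = -78
Natural end conditions: M_0 = M_4 = 0.
Solving: M_0 = 0, M_1 = -513/28, M_2 = 261/7, M_3 = -807/28, M_4 = 0.
On [4, 5], g'(x) = b_3 + 2c_3·(x - 4) + 3d_3·(x - 4)² with b_3 = Δ_3 - h_3(2M_3 + M_4)/6 = 269/28, c_3 = M_3/2 = -807/56, d_3 = (M_4 - M_3)/(6h_3) = 269/56. So g'(5) = -269/56.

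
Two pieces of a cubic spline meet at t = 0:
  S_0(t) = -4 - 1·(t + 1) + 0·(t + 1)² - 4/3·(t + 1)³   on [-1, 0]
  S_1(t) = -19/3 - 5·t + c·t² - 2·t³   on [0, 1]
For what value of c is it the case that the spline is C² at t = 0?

S_0''(t) = 0 - 8·(t + 1), so S_0''(0) = -8. On the right, S_1''(0) = 2c, so c = -4.

-4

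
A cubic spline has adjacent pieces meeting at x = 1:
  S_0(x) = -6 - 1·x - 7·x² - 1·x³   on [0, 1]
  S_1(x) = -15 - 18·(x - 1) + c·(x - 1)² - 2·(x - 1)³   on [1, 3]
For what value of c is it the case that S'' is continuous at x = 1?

S_0''(x) = -14 - 6·x, so S_0''(1) = -20. On the right, S_1''(1) = 2c, so c = -10.

-10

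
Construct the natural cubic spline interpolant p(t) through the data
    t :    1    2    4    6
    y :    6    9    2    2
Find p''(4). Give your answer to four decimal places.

With M_i denoting the second derivative at x_i, h_i = 1, 2, 2, and Δ_i = (y_(i+1) − y_i)/h_i = 3, -7/2, 0:
  1·M_0 + 6·M_1 + 2·M_2 = 6(Δ_1 - Δ_0) = -39
  2·M_1 + 8·M_2 + 2·M_3 = 6(Δ_2 - Δ_1) = 21
Natural end conditions: M_0 = M_3 = 0.
Solving: M_0 = 0, M_1 = -177/22, M_2 = 51/11, M_3 = 0.

4.6364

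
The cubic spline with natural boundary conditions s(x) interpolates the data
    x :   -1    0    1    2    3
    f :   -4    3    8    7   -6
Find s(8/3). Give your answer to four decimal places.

Let m_i = s''(x_i). Step sizes h_i = 1, 1, 1, 1; slopes of the chords Δ_i = (y_(i+1) - y_i)/h_i = 7, 5, -1, -13.
  1·m_0 + 4·m_1 + 1·m_2 = 6(Δ_1 - Δ_0) = -12
  1·m_1 + 4·m_2 + 1·m_3 = 6(Δ_2 - Δ_1) = -36
  1·m_2 + 4·m_3 + 1·m_4 = 6(Δ_3 - Δ_2) = -72
Natural end conditions: m_0 = m_4 = 0.
Forward elimination and back-substitution give m_0 = 0, m_1 = -27/14, m_2 = -30/7, m_3 = -237/14, m_4 = 0.
On [2, 3], s(x) = 7 - 103/14·(x - 2) - 237/28·(x - 2)² + 79/28·(x - 2)³.
With (x - 2) = 2/3: s(8/3) = -157/189.

-0.8307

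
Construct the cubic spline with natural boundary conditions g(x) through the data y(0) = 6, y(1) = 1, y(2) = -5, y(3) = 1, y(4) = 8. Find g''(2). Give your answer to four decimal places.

20.5714

Put M_i = g'' at the i-th knot. Here h = (1, 1, 1, 1) and Δ = (-5, -6, 6, 7), so the interior equations h_(i-1)·M_(i-1) + 2(h_(i-1)+h_i)·M_i + h_i·M_(i+1) = 6(Δ_i − Δ_(i-1)) read
  1·M_0 + 4·M_1 + 1·M_2 = 6(Δ_1 - Δ_0) = -6
  1·M_1 + 4·M_2 + 1·M_3 = 6(Δ_2 - Δ_1) = 72
  1·M_2 + 4·M_3 + 1·M_4 = 6(Δ_3 - Δ_2) = 6
Natural end conditions: M_0 = M_4 = 0.
Solving: M_0 = 0, M_1 = -93/14, M_2 = 144/7, M_3 = -51/14, M_4 = 0.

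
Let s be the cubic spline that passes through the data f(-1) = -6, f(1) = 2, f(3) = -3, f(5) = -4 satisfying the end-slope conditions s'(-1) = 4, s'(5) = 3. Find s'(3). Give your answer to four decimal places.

-3.2333

With m_i denoting the second derivative at x_i, h_i = 2, 2, 2, and Δ_i = (y_(i+1) − y_i)/h_i = 4, -5/2, -1/2:
  2·m_0 + 8·m_1 + 2·m_2 = 6(Δ_1 - Δ_0) = -39
  2·m_1 + 8·m_2 + 2·m_3 = 6(Δ_2 - Δ_1) = 12
Clamped end conditions give two more equations: 2h_0·m_0 + h_0·m_1 = 6(Δ_0 - s'(-1)) = 0 and h_2·m_2 + 2h_2·m_3 = 6(s'(5) - Δ_2) = 21.
Solving: m_0 = 46/15, m_1 = -92/15, m_2 = 59/30, m_3 = 64/15.
On [3, 5], s'(t) = b_2 + 2c_2·(t - 3) + 3d_2·(t - 3)² with b_2 = Δ_2 - h_2(2m_2 + m_3)/6 = -97/30, c_2 = m_2/2 = 59/60, d_2 = (m_3 - m_2)/(6h_2) = 23/120. So s'(3) = -97/30.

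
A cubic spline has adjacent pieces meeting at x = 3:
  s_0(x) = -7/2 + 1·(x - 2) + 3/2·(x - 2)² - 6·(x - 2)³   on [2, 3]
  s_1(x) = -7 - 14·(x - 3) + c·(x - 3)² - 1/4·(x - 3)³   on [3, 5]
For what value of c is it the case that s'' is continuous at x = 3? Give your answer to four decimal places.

s_0''(x) = 3 - 36·(x - 2), so s_0''(3) = -33. On the right, s_1''(3) = 2c, so c = -33/2.

-16.5000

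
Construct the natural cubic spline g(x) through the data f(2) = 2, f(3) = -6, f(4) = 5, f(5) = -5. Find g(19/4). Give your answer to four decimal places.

Let M_i = g''(x_i). Step sizes h_i = 1, 1, 1; slopes of the chords Δ_i = (y_(i+1) - y_i)/h_i = -8, 11, -10.
  1·M_0 + 4·M_1 + 1·M_2 = 6(Δ_1 - Δ_0) = 114
  1·M_1 + 4·M_2 + 1·M_3 = 6(Δ_2 - Δ_1) = -126
Natural end conditions: M_0 = M_3 = 0.
Forward elimination and back-substitution give M_0 = 0, M_1 = 194/5, M_2 = -206/5, M_3 = 0.
On [4, 5], g(x) = 5 + 56/15·(x - 4) - 103/5·(x - 4)² + 103/15·(x - 4)³.
With (x - 4) = 3/4: g(19/4) = -57/64.

-0.8906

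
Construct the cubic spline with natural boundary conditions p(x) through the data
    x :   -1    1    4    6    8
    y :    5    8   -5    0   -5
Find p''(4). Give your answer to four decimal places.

6.8605

Put σ_i = p'' at the i-th knot. Here h = (2, 3, 2, 2) and Δ = (3/2, -13/3, 5/2, -5/2), so the interior equations h_(i-1)·σ_(i-1) + 2(h_(i-1)+h_i)·σ_i + h_i·σ_(i+1) = 6(Δ_i − Δ_(i-1)) read
  2·σ_0 + 10·σ_1 + 3·σ_2 = 6(Δ_1 - Δ_0) = -35
  3·σ_1 + 10·σ_2 + 2·σ_3 = 6(Δ_2 - Δ_1) = 41
  2·σ_2 + 8·σ_3 + 2·σ_4 = 6(Δ_3 - Δ_2) = -30
Natural end conditions: σ_0 = σ_4 = 0.
Solving: σ_0 = 0, σ_1 = -239/43, σ_2 = 295/43, σ_3 = -235/43, σ_4 = 0.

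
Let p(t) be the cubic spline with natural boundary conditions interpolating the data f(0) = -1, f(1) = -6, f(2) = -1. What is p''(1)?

15

Let M_i = p''(x_i). Step sizes h_i = 1, 1; slopes of the chords Δ_i = (y_(i+1) - y_i)/h_i = -5, 5.
  1·M_0 + 4·M_1 + 1·M_2 = 6(Δ_1 - Δ_0) = 60
Natural end conditions: M_0 = M_2 = 0.
Hence M_0 = 0, M_1 = 15, M_2 = 0.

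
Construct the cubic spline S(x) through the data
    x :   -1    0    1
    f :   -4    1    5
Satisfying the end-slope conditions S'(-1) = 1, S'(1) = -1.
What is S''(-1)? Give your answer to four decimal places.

12.5000

Put M_i = S'' at the i-th knot. Here h = (1, 1) and Δ = (5, 4), so the interior equations h_(i-1)·M_(i-1) + 2(h_(i-1)+h_i)·M_i + h_i·M_(i+1) = 6(Δ_i − Δ_(i-1)) read
  1·M_0 + 4·M_1 + 1·M_2 = 6(Δ_1 - Δ_0) = -6
Clamped end conditions give two more equations: 2h_0·M_0 + h_0·M_1 = 6(Δ_0 - S'(-1)) = 24 and h_1·M_1 + 2h_1·M_2 = 6(S'(1) - Δ_1) = -30.
Hence M_0 = 25/2, M_1 = -1, M_2 = -29/2.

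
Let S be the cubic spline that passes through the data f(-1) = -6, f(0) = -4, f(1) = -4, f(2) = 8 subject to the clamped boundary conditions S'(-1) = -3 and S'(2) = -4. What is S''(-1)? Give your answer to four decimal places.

With σ_i denoting the second derivative at x_i, h_i = 1, 1, 1, and Δ_i = (y_(i+1) − y_i)/h_i = 2, 0, 12:
  1·σ_0 + 4·σ_1 + 1·σ_2 = 6(Δ_1 - Δ_0) = -12
  1·σ_1 + 4·σ_2 + 1·σ_3 = 6(Δ_2 - Δ_1) = 72
Clamped end conditions give two more equations: 2h_0·σ_0 + h_0·σ_1 = 6(Δ_0 - S'(-1)) = 30 and h_2·σ_2 + 2h_2·σ_3 = 6(S'(2) - Δ_2) = -96.
Solving the tridiagonal system: σ_0 = 368/15, σ_1 = -286/15, σ_2 = 596/15, σ_3 = -1018/15.

24.5333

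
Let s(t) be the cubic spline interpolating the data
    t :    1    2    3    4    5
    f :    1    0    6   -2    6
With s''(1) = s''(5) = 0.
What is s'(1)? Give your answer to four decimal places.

With M_i denoting the second derivative at x_i, h_i = 1, 1, 1, 1, and Δ_i = (y_(i+1) − y_i)/h_i = -1, 6, -8, 8:
  1·M_0 + 4·M_1 + 1·M_2 = 6(Δ_1 - Δ_0) = 42
  1·M_1 + 4·M_2 + 1·M_3 = 6(Δ_2 - Δ_1) = -84
  1·M_2 + 4·M_3 + 1·M_4 = 6(Δ_3 - Δ_2) = 96
Natural end conditions: M_0 = M_4 = 0.
Solving: M_0 = 0, M_1 = 531/28, M_2 = -237/7, M_3 = 909/28, M_4 = 0.
On [1, 2], s'(t) = b_0 + 2c_0·(t - 1) + 3d_0·(t - 1)² with b_0 = Δ_0 - h_0(2M_0 + M_1)/6 = -233/56, c_0 = M_0/2 = 0, d_0 = (M_1 - M_0)/(6h_0) = 177/56. So s'(1) = -233/56.

-4.1607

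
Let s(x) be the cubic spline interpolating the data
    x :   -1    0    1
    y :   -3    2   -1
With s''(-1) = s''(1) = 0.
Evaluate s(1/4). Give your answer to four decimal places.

Let M_i = s''(x_i). Step sizes h_i = 1, 1; slopes of the chords Δ_i = (y_(i+1) - y_i)/h_i = 5, -3.
  1·M_0 + 4·M_1 + 1·M_2 = 6(Δ_1 - Δ_0) = -48
Natural end conditions: M_0 = M_2 = 0.
Solving the tridiagonal system: M_0 = 0, M_1 = -12, M_2 = 0.
On [0, 1], s(x) = 2 + 1·x - 6·x² + 2·x³.
With x = 1/4: s(1/4) = 61/32.

1.9063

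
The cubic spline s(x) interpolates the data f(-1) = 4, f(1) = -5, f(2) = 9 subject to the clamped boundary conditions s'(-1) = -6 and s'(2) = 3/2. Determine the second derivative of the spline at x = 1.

32

Let M_i = s''(x_i). Step sizes h_i = 2, 1; slopes of the chords Δ_i = (y_(i+1) - y_i)/h_i = -9/2, 14.
  2·M_0 + 6·M_1 + 1·M_2 = 6(Δ_1 - Δ_0) = 111
Clamped end conditions give two more equations: 2h_0·M_0 + h_0·M_1 = 6(Δ_0 - s'(-1)) = 9 and h_1·M_1 + 2h_1·M_2 = 6(s'(2) - Δ_1) = -75.
Hence M_0 = -55/4, M_1 = 32, M_2 = -107/2.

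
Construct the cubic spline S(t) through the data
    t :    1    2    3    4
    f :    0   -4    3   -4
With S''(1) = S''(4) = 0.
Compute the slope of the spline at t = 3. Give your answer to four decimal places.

1.9333

Put m_i = S'' at the i-th knot. Here h = (1, 1, 1) and Δ = (-4, 7, -7), so the interior equations h_(i-1)·m_(i-1) + 2(h_(i-1)+h_i)·m_i + h_i·m_(i+1) = 6(Δ_i − Δ_(i-1)) read
  1·m_0 + 4·m_1 + 1·m_2 = 6(Δ_1 - Δ_0) = 66
  1·m_1 + 4·m_2 + 1·m_3 = 6(Δ_2 - Δ_1) = -84
Natural end conditions: m_0 = m_3 = 0.
Solving the tridiagonal system: m_0 = 0, m_1 = 116/5, m_2 = -134/5, m_3 = 0.
On [3, 4], S'(t) = b_2 + 2c_2·(t - 3) + 3d_2·(t - 3)² with b_2 = Δ_2 - h_2(2m_2 + m_3)/6 = 29/15, c_2 = m_2/2 = -67/5, d_2 = (m_3 - m_2)/(6h_2) = 67/15. So S'(3) = 29/15.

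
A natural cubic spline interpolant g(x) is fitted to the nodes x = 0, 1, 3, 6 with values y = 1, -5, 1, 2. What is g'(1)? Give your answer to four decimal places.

With M_i denoting the second derivative at x_i, h_i = 1, 2, 3, and Δ_i = (y_(i+1) − y_i)/h_i = -6, 3, 1/3:
  1·M_0 + 6·M_1 + 2·M_2 = 6(Δ_1 - Δ_0) = 54
  2·M_1 + 10·M_2 + 3·M_3 = 6(Δ_2 - Δ_1) = -16
Natural end conditions: M_0 = M_3 = 0.
Hence M_0 = 0, M_1 = 143/14, M_2 = -51/14, M_3 = 0.
On [1, 3], g'(x) = b_1 + 2c_1·(x - 1) + 3d_1·(x - 1)² with b_1 = Δ_1 - h_1(2M_1 + M_2)/6 = -109/42, c_1 = M_1/2 = 143/28, d_1 = (M_2 - M_1)/(6h_1) = -97/84. So g'(1) = -109/42.

-2.5952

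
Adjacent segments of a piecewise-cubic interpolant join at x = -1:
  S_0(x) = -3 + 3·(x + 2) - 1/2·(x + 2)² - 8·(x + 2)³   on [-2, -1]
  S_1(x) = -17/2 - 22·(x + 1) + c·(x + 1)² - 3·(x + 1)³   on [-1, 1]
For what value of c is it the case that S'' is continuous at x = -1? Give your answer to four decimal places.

-24.5000

S_0''(x) = -1 - 48·(x + 2), so S_0''(-1) = -49. On the right, S_1''(-1) = 2c, so c = -49/2.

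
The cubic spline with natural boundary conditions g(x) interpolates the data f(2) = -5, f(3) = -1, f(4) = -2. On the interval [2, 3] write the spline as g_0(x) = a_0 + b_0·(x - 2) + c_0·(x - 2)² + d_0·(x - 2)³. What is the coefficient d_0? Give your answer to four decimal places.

-1.2500

Let σ_i = g''(x_i). Step sizes h_i = 1, 1; slopes of the chords Δ_i = (y_(i+1) - y_i)/h_i = 4, -1.
  1·σ_0 + 4·σ_1 + 1·σ_2 = 6(Δ_1 - Δ_0) = -30
Natural end conditions: σ_0 = σ_2 = 0.
Solving: σ_0 = 0, σ_1 = -15/2, σ_2 = 0.
On [2, 3], with g_0(x) = a_0 + b_0·(x - 2) + c_0·(x - 2)² + d_0·(x - 2)³: c_0 = σ_0/2 = 0, d_0 = (σ_1 - σ_0)/(6h_0) = -5/4, b_0 = Δ_0 - h_0(2σ_0 + σ_1)/6 = 21/4.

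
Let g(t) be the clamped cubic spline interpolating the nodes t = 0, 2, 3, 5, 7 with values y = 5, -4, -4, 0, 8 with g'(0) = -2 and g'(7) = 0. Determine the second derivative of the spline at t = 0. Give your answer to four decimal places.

-7.2336

With σ_i denoting the second derivative at x_i, h_i = 2, 1, 2, 2, and Δ_i = (y_(i+1) − y_i)/h_i = -9/2, 0, 2, 4:
  2·σ_0 + 6·σ_1 + 1·σ_2 = 6(Δ_1 - Δ_0) = 27
  1·σ_1 + 6·σ_2 + 2·σ_3 = 6(Δ_2 - Δ_1) = 12
  2·σ_2 + 8·σ_3 + 2·σ_4 = 6(Δ_3 - Δ_2) = 12
Clamped end conditions give two more equations: 2h_0·σ_0 + h_0·σ_1 = 6(Δ_0 - g'(0)) = -15 and h_3·σ_3 + 2h_3·σ_4 = 6(g'(7) - Δ_3) = -24.
Hence σ_0 = -1765/244, σ_1 = 425/61, σ_2 = -41/122, σ_3 = 215/61, σ_4 = -947/122.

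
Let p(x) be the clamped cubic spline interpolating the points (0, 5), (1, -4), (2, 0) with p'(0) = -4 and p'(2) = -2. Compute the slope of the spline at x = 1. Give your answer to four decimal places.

Write m_i for p''(x_i). With h_i = 1, 1 and divided differences Δ_i = -9, 4, the continuity of p' gives the tridiagonal system
  1·m_0 + 4·m_1 + 1·m_2 = 6(Δ_1 - Δ_0) = 78
Clamped end conditions give two more equations: 2h_0·m_0 + h_0·m_1 = 6(Δ_0 - p'(0)) = -30 and h_1·m_1 + 2h_1·m_2 = 6(p'(2) - Δ_1) = -36.
Solving: m_0 = -67/2, m_1 = 37, m_2 = -73/2.
On [1, 2], p'(x) = b_1 + 2c_1·(x - 1) + 3d_1·(x - 1)² with b_1 = Δ_1 - h_1(2m_1 + m_2)/6 = -9/4, c_1 = m_1/2 = 37/2, d_1 = (m_2 - m_1)/(6h_1) = -49/4. So p'(1) = -9/4.

-2.2500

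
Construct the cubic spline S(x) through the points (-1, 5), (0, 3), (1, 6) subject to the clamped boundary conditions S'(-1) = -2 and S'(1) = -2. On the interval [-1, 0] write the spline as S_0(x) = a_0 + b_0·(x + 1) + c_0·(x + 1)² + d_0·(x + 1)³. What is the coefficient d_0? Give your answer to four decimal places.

3.7500

Write m_i for S''(x_i). With h_i = 1, 1 and divided differences Δ_i = -2, 3, the continuity of S' gives the tridiagonal system
  1·m_0 + 4·m_1 + 1·m_2 = 6(Δ_1 - Δ_0) = 30
Clamped end conditions give two more equations: 2h_0·m_0 + h_0·m_1 = 6(Δ_0 - S'(-1)) = 0 and h_1·m_1 + 2h_1·m_2 = 6(S'(1) - Δ_1) = -30.
Hence m_0 = -15/2, m_1 = 15, m_2 = -45/2.
On [-1, 0], with S_0(x) = a_0 + b_0·(x + 1) + c_0·(x + 1)² + d_0·(x + 1)³: c_0 = m_0/2 = -15/4, d_0 = (m_1 - m_0)/(6h_0) = 15/4, b_0 = Δ_0 - h_0(2m_0 + m_1)/6 = -2.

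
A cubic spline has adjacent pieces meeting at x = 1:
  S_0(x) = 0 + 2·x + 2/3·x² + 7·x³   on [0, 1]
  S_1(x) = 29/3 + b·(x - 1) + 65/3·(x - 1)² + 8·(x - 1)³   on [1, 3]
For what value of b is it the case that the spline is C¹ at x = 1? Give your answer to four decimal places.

S_0'(x) = 2 + 4/3·x + 21·x², so S_0'(1) = 73/3. On the right, S_1'(1) = b, so b = 73/3.

24.3333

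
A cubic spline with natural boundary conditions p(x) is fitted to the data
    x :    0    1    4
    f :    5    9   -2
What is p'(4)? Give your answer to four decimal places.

-6.5417

Put m_i = p'' at the i-th knot. Here h = (1, 3) and Δ = (4, -11/3), so the interior equations h_(i-1)·m_(i-1) + 2(h_(i-1)+h_i)·m_i + h_i·m_(i+1) = 6(Δ_i − Δ_(i-1)) read
  1·m_0 + 8·m_1 + 3·m_2 = 6(Δ_1 - Δ_0) = -46
Natural end conditions: m_0 = m_2 = 0.
Solving the tridiagonal system: m_0 = 0, m_1 = -23/4, m_2 = 0.
On [1, 4], p'(x) = b_1 + 2c_1·(x - 1) + 3d_1·(x - 1)² with b_1 = Δ_1 - h_1(2m_1 + m_2)/6 = 25/12, c_1 = m_1/2 = -23/8, d_1 = (m_2 - m_1)/(6h_1) = 23/72. So p'(4) = -157/24.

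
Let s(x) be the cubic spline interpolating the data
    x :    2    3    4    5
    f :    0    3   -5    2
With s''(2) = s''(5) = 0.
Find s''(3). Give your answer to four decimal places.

-23.6000

Write M_i for s''(x_i). With h_i = 1, 1, 1 and divided differences Δ_i = 3, -8, 7, the continuity of s' gives the tridiagonal system
  1·M_0 + 4·M_1 + 1·M_2 = 6(Δ_1 - Δ_0) = -66
  1·M_1 + 4·M_2 + 1·M_3 = 6(Δ_2 - Δ_1) = 90
Natural end conditions: M_0 = M_3 = 0.
Solving: M_0 = 0, M_1 = -118/5, M_2 = 142/5, M_3 = 0.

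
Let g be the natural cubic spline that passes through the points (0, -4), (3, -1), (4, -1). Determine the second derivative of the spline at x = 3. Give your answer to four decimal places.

Let M_i = g''(x_i). Step sizes h_i = 3, 1; slopes of the chords Δ_i = (y_(i+1) - y_i)/h_i = 1, 0.
  3·M_0 + 8·M_1 + 1·M_2 = 6(Δ_1 - Δ_0) = -6
Natural end conditions: M_0 = M_2 = 0.
Hence M_0 = 0, M_1 = -3/4, M_2 = 0.

-0.7500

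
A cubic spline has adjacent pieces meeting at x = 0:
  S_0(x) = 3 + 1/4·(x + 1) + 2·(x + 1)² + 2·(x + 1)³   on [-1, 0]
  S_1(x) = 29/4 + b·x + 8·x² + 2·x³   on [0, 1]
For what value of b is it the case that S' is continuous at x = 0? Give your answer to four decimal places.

S_0'(x) = 1/4 + 4·(x + 1) + 6·(x + 1)², so S_0'(0) = 41/4. On the right, S_1'(0) = b, so b = 41/4.

10.2500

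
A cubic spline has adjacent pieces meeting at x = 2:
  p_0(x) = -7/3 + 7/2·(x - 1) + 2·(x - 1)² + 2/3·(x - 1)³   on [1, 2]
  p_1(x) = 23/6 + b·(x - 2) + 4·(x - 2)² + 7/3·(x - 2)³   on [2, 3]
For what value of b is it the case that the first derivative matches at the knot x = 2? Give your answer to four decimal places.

9.5000

p_0'(x) = 7/2 + 4·(x - 1) + 2·(x - 1)², so p_0'(2) = 19/2. On the right, p_1'(2) = b, so b = 19/2.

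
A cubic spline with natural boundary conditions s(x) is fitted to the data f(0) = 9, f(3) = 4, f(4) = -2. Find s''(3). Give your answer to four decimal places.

Let M_i = s''(x_i). Step sizes h_i = 3, 1; slopes of the chords Δ_i = (y_(i+1) - y_i)/h_i = -5/3, -6.
  3·M_0 + 8·M_1 + 1·M_2 = 6(Δ_1 - Δ_0) = -26
Natural end conditions: M_0 = M_2 = 0.
Solving the tridiagonal system: M_0 = 0, M_1 = -13/4, M_2 = 0.

-3.2500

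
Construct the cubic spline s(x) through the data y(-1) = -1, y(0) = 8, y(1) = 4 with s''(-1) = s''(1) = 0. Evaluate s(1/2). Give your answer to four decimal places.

Let M_i = s''(x_i). Step sizes h_i = 1, 1; slopes of the chords Δ_i = (y_(i+1) - y_i)/h_i = 9, -4.
  1·M_0 + 4·M_1 + 1·M_2 = 6(Δ_1 - Δ_0) = -78
Natural end conditions: M_0 = M_2 = 0.
Forward elimination and back-substitution give M_0 = 0, M_1 = -39/2, M_2 = 0.
On [0, 1], s(x) = 8 + 5/2·x - 39/4·x² + 13/4·x³.
With x = 1/2: s(1/2) = 231/32.

7.2188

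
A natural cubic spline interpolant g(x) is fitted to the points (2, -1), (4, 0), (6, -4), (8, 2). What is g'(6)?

0

Let m_i = g''(x_i). Step sizes h_i = 2, 2, 2; slopes of the chords Δ_i = (y_(i+1) - y_i)/h_i = 1/2, -2, 3.
  2·m_0 + 8·m_1 + 2·m_2 = 6(Δ_1 - Δ_0) = -15
  2·m_1 + 8·m_2 + 2·m_3 = 6(Δ_2 - Δ_1) = 30
Natural end conditions: m_0 = m_3 = 0.
Solving the tridiagonal system: m_0 = 0, m_1 = -3, m_2 = 9/2, m_3 = 0.
On [6, 8], g'(x) = b_2 + 2c_2·(x - 6) + 3d_2·(x - 6)² with b_2 = Δ_2 - h_2(2m_2 + m_3)/6 = 0, c_2 = m_2/2 = 9/4, d_2 = (m_3 - m_2)/(6h_2) = -3/8. So g'(6) = 0.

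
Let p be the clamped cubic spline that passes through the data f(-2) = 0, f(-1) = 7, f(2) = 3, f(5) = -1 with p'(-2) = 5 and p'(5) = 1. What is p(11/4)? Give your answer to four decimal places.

0.6557

Put M_i = p'' at the i-th knot. Here h = (1, 3, 3) and Δ = (7, -4/3, -4/3), so the interior equations h_(i-1)·M_(i-1) + 2(h_(i-1)+h_i)·M_i + h_i·M_(i+1) = 6(Δ_i − Δ_(i-1)) read
  1·M_0 + 8·M_1 + 3·M_2 = 6(Δ_1 - Δ_0) = -50
  3·M_1 + 12·M_2 + 3·M_3 = 6(Δ_2 - Δ_1) = 0
Clamped end conditions give two more equations: 2h_0·M_0 + h_0·M_1 = 6(Δ_0 - p'(-2)) = 12 and h_2·M_2 + 2h_2·M_3 = 6(p'(5) - Δ_2) = 14.
Forward elimination and back-substitution give M_0 = 312/31, M_1 = -252/31, M_2 = 154/93, M_3 = 140/93.
On [2, 5], p(x) = 3 - 116/31·(x - 2) + 77/93·(x - 2)² - 7/837·(x - 2)³.
With (x - 2) = 3/4: p(11/4) = 1301/1984.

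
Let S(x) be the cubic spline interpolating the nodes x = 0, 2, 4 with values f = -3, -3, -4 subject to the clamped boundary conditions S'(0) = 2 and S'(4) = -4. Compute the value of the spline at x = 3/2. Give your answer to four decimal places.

Write σ_i for S''(x_i). With h_i = 2, 2 and divided differences Δ_i = 0, -1/2, the continuity of S' gives the tridiagonal system
  2·σ_0 + 8·σ_1 + 2·σ_2 = 6(Δ_1 - Δ_0) = -3
Clamped end conditions give two more equations: 2h_0·σ_0 + h_0·σ_1 = 6(Δ_0 - S'(0)) = -12 and h_1·σ_1 + 2h_1·σ_2 = 6(S'(4) - Δ_1) = -21.
Forward elimination and back-substitution give σ_0 = -33/8, σ_1 = 9/4, σ_2 = -51/8.
On [0, 2], S(x) = -3 + 2·x - 33/16·x² + 17/32·x³.
With x = 3/2: S(3/2) = -729/256.

-2.8477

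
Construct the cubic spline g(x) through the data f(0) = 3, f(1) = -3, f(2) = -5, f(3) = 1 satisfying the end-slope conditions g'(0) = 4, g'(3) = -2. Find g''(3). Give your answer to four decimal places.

-32.8000

Put σ_i = g'' at the i-th knot. Here h = (1, 1, 1) and Δ = (-6, -2, 6), so the interior equations h_(i-1)·σ_(i-1) + 2(h_(i-1)+h_i)·σ_i + h_i·σ_(i+1) = 6(Δ_i − Δ_(i-1)) read
  1·σ_0 + 4·σ_1 + 1·σ_2 = 6(Δ_1 - Δ_0) = 24
  1·σ_1 + 4·σ_2 + 1·σ_3 = 6(Δ_2 - Δ_1) = 48
Clamped end conditions give two more equations: 2h_0·σ_0 + h_0·σ_1 = 6(Δ_0 - g'(0)) = -60 and h_2·σ_2 + 2h_2·σ_3 = 6(g'(3) - Δ_2) = -48.
Solving: σ_0 = -176/5, σ_1 = 52/5, σ_2 = 88/5, σ_3 = -164/5.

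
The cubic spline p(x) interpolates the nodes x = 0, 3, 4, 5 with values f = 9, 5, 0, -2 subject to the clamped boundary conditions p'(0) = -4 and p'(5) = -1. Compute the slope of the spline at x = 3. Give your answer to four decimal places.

Let M_i = p''(x_i). Step sizes h_i = 3, 1, 1; slopes of the chords Δ_i = (y_(i+1) - y_i)/h_i = -4/3, -5, -2.
  3·M_0 + 8·M_1 + 1·M_2 = 6(Δ_1 - Δ_0) = -22
  1·M_1 + 4·M_2 + 1·M_3 = 6(Δ_2 - Δ_1) = 18
Clamped end conditions give two more equations: 2h_0·M_0 + h_0·M_1 = 6(Δ_0 - p'(0)) = 16 and h_2·M_2 + 2h_2·M_3 = 6(p'(5) - Δ_2) = 6.
Solving: M_0 = 472/87, M_1 = -160/29, M_2 = 170/29, M_3 = 2/29.
On [3, 4], p'(x) = b_1 + 2c_1·(x - 3) + 3d_1·(x - 3)² with b_1 = Δ_1 - h_1(2M_1 + M_2)/6 = -120/29, c_1 = M_1/2 = -80/29, d_1 = (M_2 - M_1)/(6h_1) = 55/29. So p'(3) = -120/29.

-4.1379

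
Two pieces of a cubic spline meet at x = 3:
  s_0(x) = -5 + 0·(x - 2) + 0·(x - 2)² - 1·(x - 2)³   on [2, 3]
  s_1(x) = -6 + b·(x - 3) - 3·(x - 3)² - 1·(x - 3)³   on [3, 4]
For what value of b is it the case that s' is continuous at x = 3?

-3

s_0'(x) = 0 + 0·(x - 2) - 3·(x - 2)², so s_0'(3) = -3. On the right, s_1'(3) = b, so b = -3.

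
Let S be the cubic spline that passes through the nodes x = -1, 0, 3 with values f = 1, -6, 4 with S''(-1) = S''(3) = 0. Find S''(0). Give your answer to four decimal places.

Put σ_i = S'' at the i-th knot. Here h = (1, 3) and Δ = (-7, 10/3), so the interior equations h_(i-1)·σ_(i-1) + 2(h_(i-1)+h_i)·σ_i + h_i·σ_(i+1) = 6(Δ_i − Δ_(i-1)) read
  1·σ_0 + 8·σ_1 + 3·σ_2 = 6(Δ_1 - Δ_0) = 62
Natural end conditions: σ_0 = σ_2 = 0.
Hence σ_0 = 0, σ_1 = 31/4, σ_2 = 0.

7.7500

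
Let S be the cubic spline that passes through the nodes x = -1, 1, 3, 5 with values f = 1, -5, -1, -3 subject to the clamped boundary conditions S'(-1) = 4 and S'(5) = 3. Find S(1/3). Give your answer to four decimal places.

Let M_i = S''(x_i). Step sizes h_i = 2, 2, 2; slopes of the chords Δ_i = (y_(i+1) - y_i)/h_i = -3, 2, -1.
  2·M_0 + 8·M_1 + 2·M_2 = 6(Δ_1 - Δ_0) = 30
  2·M_1 + 8·M_2 + 2·M_3 = 6(Δ_2 - Δ_1) = -18
Clamped end conditions give two more equations: 2h_0·M_0 + h_0·M_1 = 6(Δ_0 - S'(-1)) = -42 and h_2·M_2 + 2h_2·M_3 = 6(S'(5) - Δ_2) = 24.
Solving the tridiagonal system: M_0 = -227/15, M_1 = 139/15, M_2 = -104/15, M_3 = 142/15.
On [-1, 1], S(x) = 1 + 4·(x + 1) - 227/30·(x + 1)² + 61/30·(x + 1)³.
With (x + 1) = 4/3: S(1/3) = -931/405.

-2.2988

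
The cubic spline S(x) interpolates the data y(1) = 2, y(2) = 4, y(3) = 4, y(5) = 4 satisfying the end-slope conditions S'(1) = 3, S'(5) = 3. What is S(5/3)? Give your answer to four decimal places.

3.5623

With σ_i denoting the second derivative at x_i, h_i = 1, 1, 2, and Δ_i = (y_(i+1) − y_i)/h_i = 2, 0, 0:
  1·σ_0 + 4·σ_1 + 1·σ_2 = 6(Δ_1 - Δ_0) = -12
  1·σ_1 + 6·σ_2 + 2·σ_3 = 6(Δ_2 - Δ_1) = 0
Clamped end conditions give two more equations: 2h_0·σ_0 + h_0·σ_1 = 6(Δ_0 - S'(1)) = -6 and h_2·σ_2 + 2h_2·σ_3 = 6(S'(5) - Δ_2) = 18.
Forward elimination and back-substitution give σ_0 = -21/11, σ_1 = -24/11, σ_2 = -15/11, σ_3 = 57/11.
On [1, 2], S(x) = 2 + 3·(x - 1) - 21/22·(x - 1)² - 1/22·(x - 1)³.
With (x - 1) = 2/3: S(5/3) = 1058/297.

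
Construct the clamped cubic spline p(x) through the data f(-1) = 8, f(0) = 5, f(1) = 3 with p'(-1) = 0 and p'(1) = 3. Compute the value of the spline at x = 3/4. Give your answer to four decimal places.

2.6797

Put σ_i = p'' at the i-th knot. Here h = (1, 1) and Δ = (-3, -2), so the interior equations h_(i-1)·σ_(i-1) + 2(h_(i-1)+h_i)·σ_i + h_i·σ_(i+1) = 6(Δ_i − Δ_(i-1)) read
  1·σ_0 + 4·σ_1 + 1·σ_2 = 6(Δ_1 - Δ_0) = 6
Clamped end conditions give two more equations: 2h_0·σ_0 + h_0·σ_1 = 6(Δ_0 - p'(-1)) = -18 and h_1·σ_1 + 2h_1·σ_2 = 6(p'(1) - Δ_1) = 30.
Solving: σ_0 = -9, σ_1 = 0, σ_2 = 15.
On [0, 1], p(x) = 5 - 9/2·x + 0·x² + 5/2·x³.
With x = 3/4: p(3/4) = 343/128.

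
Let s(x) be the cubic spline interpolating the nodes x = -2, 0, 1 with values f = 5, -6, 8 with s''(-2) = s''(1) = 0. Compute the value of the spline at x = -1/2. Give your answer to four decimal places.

Let M_i = s''(x_i). Step sizes h_i = 2, 1; slopes of the chords Δ_i = (y_(i+1) - y_i)/h_i = -11/2, 14.
  2·M_0 + 6·M_1 + 1·M_2 = 6(Δ_1 - Δ_0) = 117
Natural end conditions: M_0 = M_2 = 0.
Forward elimination and back-substitution give M_0 = 0, M_1 = 39/2, M_2 = 0.
On [-2, 0], s(x) = 5 - 12·(x + 2) + 0·(x + 2)² + 13/8·(x + 2)³.
With (x + 2) = 3/2: s(-1/2) = -481/64.

-7.5156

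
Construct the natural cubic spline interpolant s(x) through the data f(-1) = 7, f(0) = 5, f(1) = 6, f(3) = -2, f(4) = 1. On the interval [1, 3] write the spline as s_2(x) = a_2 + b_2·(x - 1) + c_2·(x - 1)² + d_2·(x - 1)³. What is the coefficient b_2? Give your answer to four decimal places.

-1.0328

With M_i denoting the second derivative at x_i, h_i = 1, 1, 2, 1, and Δ_i = (y_(i+1) − y_i)/h_i = -2, 1, -4, 3:
  1·M_0 + 4·M_1 + 1·M_2 = 6(Δ_1 - Δ_0) = 18
  1·M_1 + 6·M_2 + 2·M_3 = 6(Δ_2 - Δ_1) = -30
  2·M_2 + 6·M_3 + 1·M_4 = 6(Δ_3 - Δ_2) = 42
Natural end conditions: M_0 = M_4 = 0.
Solving the tridiagonal system: M_0 = 0, M_1 = 420/61, M_2 = -582/61, M_3 = 621/61, M_4 = 0.
On [1, 3], with s_2(x) = a_2 + b_2·(x - 1) + c_2·(x - 1)² + d_2·(x - 1)³: c_2 = M_2/2 = -291/61, d_2 = (M_3 - M_2)/(6h_2) = 401/244, b_2 = Δ_2 - h_2(2M_2 + M_3)/6 = -63/61.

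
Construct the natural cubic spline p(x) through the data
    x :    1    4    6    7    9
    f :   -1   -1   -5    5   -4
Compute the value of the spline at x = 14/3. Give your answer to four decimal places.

With σ_i denoting the second derivative at x_i, h_i = 3, 2, 1, 2, and Δ_i = (y_(i+1) − y_i)/h_i = 0, -2, 10, -9/2:
  3·σ_0 + 10·σ_1 + 2·σ_2 = 6(Δ_1 - Δ_0) = -12
  2·σ_1 + 6·σ_2 + 1·σ_3 = 6(Δ_2 - Δ_1) = 72
  1·σ_2 + 6·σ_3 + 2·σ_4 = 6(Δ_3 - Δ_2) = -87
Natural end conditions: σ_0 = σ_4 = 0.
Solving the tridiagonal system: σ_0 = 0, σ_1 = -729/163, σ_2 = 2667/163, σ_3 = -2808/163, σ_4 = 0.
On [4, 6], p(x) = -1 - 729/163·(x - 4) - 729/326·(x - 4)² + 283/163·(x - 4)³.
With (x - 4) = 2/3: p(14/3) = -19633/4401.

-4.4610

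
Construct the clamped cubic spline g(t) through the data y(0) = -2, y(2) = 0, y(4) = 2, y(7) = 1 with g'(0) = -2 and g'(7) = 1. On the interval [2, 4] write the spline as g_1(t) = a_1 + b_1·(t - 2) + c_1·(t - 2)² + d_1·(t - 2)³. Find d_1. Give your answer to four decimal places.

Put σ_i = g'' at the i-th knot. Here h = (2, 2, 3) and Δ = (1, 1, -1/3), so the interior equations h_(i-1)·σ_(i-1) + 2(h_(i-1)+h_i)·σ_i + h_i·σ_(i+1) = 6(Δ_i − Δ_(i-1)) read
  2·σ_0 + 8·σ_1 + 2·σ_2 = 6(Δ_1 - Δ_0) = 0
  2·σ_1 + 10·σ_2 + 3·σ_3 = 6(Δ_2 - Δ_1) = -8
Clamped end conditions give two more equations: 2h_0·σ_0 + h_0·σ_1 = 6(Δ_0 - g'(0)) = 18 and h_2·σ_2 + 2h_2·σ_3 = 6(g'(7) - Δ_2) = 8.
Forward elimination and back-substitution give σ_0 = 184/37, σ_1 = -35/37, σ_2 = -44/37, σ_3 = 214/111.
On [2, 4], with g_1(t) = a_1 + b_1·(t - 2) + c_1·(t - 2)² + d_1·(t - 2)³: c_1 = σ_1/2 = -35/74, d_1 = (σ_2 - σ_1)/(6h_1) = -3/148, b_1 = Δ_1 - h_1(2σ_1 + σ_2)/6 = 75/37.

-0.0203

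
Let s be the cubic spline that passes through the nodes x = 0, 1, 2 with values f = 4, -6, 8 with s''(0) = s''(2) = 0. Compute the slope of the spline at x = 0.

Let σ_i = s''(x_i). Step sizes h_i = 1, 1; slopes of the chords Δ_i = (y_(i+1) - y_i)/h_i = -10, 14.
  1·σ_0 + 4·σ_1 + 1·σ_2 = 6(Δ_1 - Δ_0) = 144
Natural end conditions: σ_0 = σ_2 = 0.
Hence σ_0 = 0, σ_1 = 36, σ_2 = 0.
On [0, 1], s'(x) = b_0 + 2c_0·x + 3d_0·x² with b_0 = Δ_0 - h_0(2σ_0 + σ_1)/6 = -16, c_0 = σ_0/2 = 0, d_0 = (σ_1 - σ_0)/(6h_0) = 6. So s'(0) = -16.

-16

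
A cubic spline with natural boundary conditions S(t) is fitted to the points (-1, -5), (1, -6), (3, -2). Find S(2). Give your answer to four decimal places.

-4.4688

Let M_i = S''(x_i). Step sizes h_i = 2, 2; slopes of the chords Δ_i = (y_(i+1) - y_i)/h_i = -1/2, 2.
  2·M_0 + 8·M_1 + 2·M_2 = 6(Δ_1 - Δ_0) = 15
Natural end conditions: M_0 = M_2 = 0.
Hence M_0 = 0, M_1 = 15/8, M_2 = 0.
On [1, 3], S(t) = -6 + 3/4·(t - 1) + 15/16·(t - 1)² - 5/32·(t - 1)³.
With (t - 1) = 1: S(2) = -143/32.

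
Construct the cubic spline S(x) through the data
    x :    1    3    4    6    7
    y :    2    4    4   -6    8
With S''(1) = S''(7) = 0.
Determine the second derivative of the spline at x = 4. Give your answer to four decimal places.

Put m_i = S'' at the i-th knot. Here h = (2, 1, 2, 1) and Δ = (1, 0, -5, 14), so the interior equations h_(i-1)·m_(i-1) + 2(h_(i-1)+h_i)·m_i + h_i·m_(i+1) = 6(Δ_i − Δ_(i-1)) read
  2·m_0 + 6·m_1 + 1·m_2 = 6(Δ_1 - Δ_0) = -6
  1·m_1 + 6·m_2 + 2·m_3 = 6(Δ_2 - Δ_1) = -30
  2·m_2 + 6·m_3 + 1·m_4 = 6(Δ_3 - Δ_2) = 114
Natural end conditions: m_0 = m_4 = 0.
Forward elimination and back-substitution give m_0 = 0, m_1 = 36/31, m_2 = -402/31, m_3 = 723/31, m_4 = 0.

-12.9677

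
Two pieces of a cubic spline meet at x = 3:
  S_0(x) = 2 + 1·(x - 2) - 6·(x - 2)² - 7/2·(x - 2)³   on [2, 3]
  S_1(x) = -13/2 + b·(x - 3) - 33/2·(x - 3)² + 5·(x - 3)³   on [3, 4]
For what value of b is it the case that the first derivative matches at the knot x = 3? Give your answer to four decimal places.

S_0'(x) = 1 - 12·(x - 2) - 21/2·(x - 2)², so S_0'(3) = -43/2. On the right, S_1'(3) = b, so b = -43/2.

-21.5000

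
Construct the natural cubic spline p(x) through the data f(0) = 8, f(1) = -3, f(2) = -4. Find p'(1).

Put m_i = p'' at the i-th knot. Here h = (1, 1) and Δ = (-11, -1), so the interior equations h_(i-1)·m_(i-1) + 2(h_(i-1)+h_i)·m_i + h_i·m_(i+1) = 6(Δ_i − Δ_(i-1)) read
  1·m_0 + 4·m_1 + 1·m_2 = 6(Δ_1 - Δ_0) = 60
Natural end conditions: m_0 = m_2 = 0.
Forward elimination and back-substitution give m_0 = 0, m_1 = 15, m_2 = 0.
On [1, 2], p'(x) = b_1 + 2c_1·(x - 1) + 3d_1·(x - 1)² with b_1 = Δ_1 - h_1(2m_1 + m_2)/6 = -6, c_1 = m_1/2 = 15/2, d_1 = (m_2 - m_1)/(6h_1) = -5/2. So p'(1) = -6.

-6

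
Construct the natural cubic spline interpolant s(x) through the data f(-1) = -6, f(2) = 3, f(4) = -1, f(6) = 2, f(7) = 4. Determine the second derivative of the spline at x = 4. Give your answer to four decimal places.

3.7500

Write M_i for s''(x_i). With h_i = 3, 2, 2, 1 and divided differences Δ_i = 3, -2, 3/2, 2, the continuity of s' gives the tridiagonal system
  3·M_0 + 10·M_1 + 2·M_2 = 6(Δ_1 - Δ_0) = -30
  2·M_1 + 8·M_2 + 2·M_3 = 6(Δ_2 - Δ_1) = 21
  2·M_2 + 6·M_3 + 1·M_4 = 6(Δ_3 - Δ_2) = 3
Natural end conditions: M_0 = M_4 = 0.
Solving: M_0 = 0, M_1 = -15/4, M_2 = 15/4, M_3 = -3/4, M_4 = 0.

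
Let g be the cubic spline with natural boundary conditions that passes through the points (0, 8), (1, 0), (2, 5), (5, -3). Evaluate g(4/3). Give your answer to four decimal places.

With m_i denoting the second derivative at x_i, h_i = 1, 1, 3, and Δ_i = (y_(i+1) − y_i)/h_i = -8, 5, -8/3:
  1·m_0 + 4·m_1 + 1·m_2 = 6(Δ_1 - Δ_0) = 78
  1·m_1 + 8·m_2 + 3·m_3 = 6(Δ_2 - Δ_1) = -46
Natural end conditions: m_0 = m_3 = 0.
Hence m_0 = 0, m_1 = 670/31, m_2 = -262/31, m_3 = 0.
On [1, 2], g(x) = 0 - 74/93·(x - 1) + 335/31·(x - 1)² - 466/93·(x - 1)³.
With (x - 1) = 1/3: g(4/3) = 1883/2511.

0.7499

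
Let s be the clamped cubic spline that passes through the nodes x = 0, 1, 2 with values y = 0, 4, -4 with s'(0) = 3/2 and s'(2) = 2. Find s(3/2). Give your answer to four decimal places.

Put σ_i = s'' at the i-th knot. Here h = (1, 1) and Δ = (4, -8), so the interior equations h_(i-1)·σ_(i-1) + 2(h_(i-1)+h_i)·σ_i + h_i·σ_(i+1) = 6(Δ_i − Δ_(i-1)) read
  1·σ_0 + 4·σ_1 + 1·σ_2 = 6(Δ_1 - Δ_0) = -72
Clamped end conditions give two more equations: 2h_0·σ_0 + h_0·σ_1 = 6(Δ_0 - s'(0)) = 15 and h_1·σ_1 + 2h_1·σ_2 = 6(s'(2) - Δ_1) = 60.
Solving: σ_0 = 103/4, σ_1 = -73/2, σ_2 = 193/4.
On [1, 2], s(x) = 4 - 31/8·(x - 1) - 73/4·(x - 1)² + 113/8·(x - 1)³.
With (x - 1) = 1/2: s(3/2) = -47/64.

-0.7344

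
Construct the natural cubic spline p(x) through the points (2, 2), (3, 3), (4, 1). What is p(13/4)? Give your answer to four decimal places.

With σ_i denoting the second derivative at x_i, h_i = 1, 1, and Δ_i = (y_(i+1) − y_i)/h_i = 1, -2:
  1·σ_0 + 4·σ_1 + 1·σ_2 = 6(Δ_1 - Δ_0) = -18
Natural end conditions: σ_0 = σ_2 = 0.
Forward elimination and back-substitution give σ_0 = 0, σ_1 = -9/2, σ_2 = 0.
On [3, 4], p(x) = 3 - 1/2·(x - 3) - 9/4·(x - 3)² + 3/4·(x - 3)³.
With (x - 3) = 1/4: p(13/4) = 703/256.

2.7461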